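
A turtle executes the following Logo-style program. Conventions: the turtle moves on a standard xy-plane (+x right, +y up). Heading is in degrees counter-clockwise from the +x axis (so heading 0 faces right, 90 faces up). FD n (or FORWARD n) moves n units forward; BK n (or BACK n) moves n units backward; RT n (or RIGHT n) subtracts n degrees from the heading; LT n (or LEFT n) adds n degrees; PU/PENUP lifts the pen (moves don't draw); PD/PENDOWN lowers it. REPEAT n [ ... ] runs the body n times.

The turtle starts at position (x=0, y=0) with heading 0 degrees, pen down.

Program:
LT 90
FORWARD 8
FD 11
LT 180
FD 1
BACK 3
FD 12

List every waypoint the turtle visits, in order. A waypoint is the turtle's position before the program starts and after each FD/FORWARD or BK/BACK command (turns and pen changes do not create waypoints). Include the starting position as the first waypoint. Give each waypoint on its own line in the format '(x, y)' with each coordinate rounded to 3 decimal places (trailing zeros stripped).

Answer: (0, 0)
(0, 8)
(0, 19)
(0, 18)
(0, 21)
(0, 9)

Derivation:
Executing turtle program step by step:
Start: pos=(0,0), heading=0, pen down
LT 90: heading 0 -> 90
FD 8: (0,0) -> (0,8) [heading=90, draw]
FD 11: (0,8) -> (0,19) [heading=90, draw]
LT 180: heading 90 -> 270
FD 1: (0,19) -> (0,18) [heading=270, draw]
BK 3: (0,18) -> (0,21) [heading=270, draw]
FD 12: (0,21) -> (0,9) [heading=270, draw]
Final: pos=(0,9), heading=270, 5 segment(s) drawn
Waypoints (6 total):
(0, 0)
(0, 8)
(0, 19)
(0, 18)
(0, 21)
(0, 9)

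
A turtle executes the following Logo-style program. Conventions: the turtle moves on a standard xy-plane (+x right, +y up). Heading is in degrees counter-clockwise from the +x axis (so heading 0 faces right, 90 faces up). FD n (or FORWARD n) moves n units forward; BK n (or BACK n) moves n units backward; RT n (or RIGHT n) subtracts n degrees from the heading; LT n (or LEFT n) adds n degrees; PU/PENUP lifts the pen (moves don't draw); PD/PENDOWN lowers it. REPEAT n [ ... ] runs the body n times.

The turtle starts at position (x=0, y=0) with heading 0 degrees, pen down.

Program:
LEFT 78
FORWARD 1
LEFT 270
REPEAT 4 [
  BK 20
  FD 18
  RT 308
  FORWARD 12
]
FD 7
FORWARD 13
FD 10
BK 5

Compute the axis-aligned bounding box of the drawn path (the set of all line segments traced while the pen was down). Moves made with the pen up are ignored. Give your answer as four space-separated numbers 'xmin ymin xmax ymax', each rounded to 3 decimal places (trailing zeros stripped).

Answer: -42.9 -3.748 12.035 24.869

Derivation:
Executing turtle program step by step:
Start: pos=(0,0), heading=0, pen down
LT 78: heading 0 -> 78
FD 1: (0,0) -> (0.208,0.978) [heading=78, draw]
LT 270: heading 78 -> 348
REPEAT 4 [
  -- iteration 1/4 --
  BK 20: (0.208,0.978) -> (-19.355,5.136) [heading=348, draw]
  FD 18: (-19.355,5.136) -> (-1.748,1.394) [heading=348, draw]
  RT 308: heading 348 -> 40
  FD 12: (-1.748,1.394) -> (7.444,9.107) [heading=40, draw]
  -- iteration 2/4 --
  BK 20: (7.444,9.107) -> (-7.877,-3.748) [heading=40, draw]
  FD 18: (-7.877,-3.748) -> (5.912,7.822) [heading=40, draw]
  RT 308: heading 40 -> 92
  FD 12: (5.912,7.822) -> (5.493,19.815) [heading=92, draw]
  -- iteration 3/4 --
  BK 20: (5.493,19.815) -> (6.191,-0.173) [heading=92, draw]
  FD 18: (6.191,-0.173) -> (5.563,17.816) [heading=92, draw]
  RT 308: heading 92 -> 144
  FD 12: (5.563,17.816) -> (-4.145,24.869) [heading=144, draw]
  -- iteration 4/4 --
  BK 20: (-4.145,24.869) -> (12.035,13.113) [heading=144, draw]
  FD 18: (12.035,13.113) -> (-2.527,23.694) [heading=144, draw]
  RT 308: heading 144 -> 196
  FD 12: (-2.527,23.694) -> (-14.062,20.386) [heading=196, draw]
]
FD 7: (-14.062,20.386) -> (-20.791,18.456) [heading=196, draw]
FD 13: (-20.791,18.456) -> (-33.287,14.873) [heading=196, draw]
FD 10: (-33.287,14.873) -> (-42.9,12.117) [heading=196, draw]
BK 5: (-42.9,12.117) -> (-38.094,13.495) [heading=196, draw]
Final: pos=(-38.094,13.495), heading=196, 17 segment(s) drawn

Segment endpoints: x in {-42.9, -38.094, -33.287, -20.791, -19.355, -14.062, -7.877, -4.145, -2.527, -1.748, 0, 0.208, 5.493, 5.563, 5.912, 6.191, 7.444, 12.035}, y in {-3.748, -0.173, 0, 0.978, 1.394, 5.136, 7.822, 9.107, 12.117, 13.113, 13.495, 14.873, 17.816, 18.456, 19.815, 20.386, 23.694, 24.869}
xmin=-42.9, ymin=-3.748, xmax=12.035, ymax=24.869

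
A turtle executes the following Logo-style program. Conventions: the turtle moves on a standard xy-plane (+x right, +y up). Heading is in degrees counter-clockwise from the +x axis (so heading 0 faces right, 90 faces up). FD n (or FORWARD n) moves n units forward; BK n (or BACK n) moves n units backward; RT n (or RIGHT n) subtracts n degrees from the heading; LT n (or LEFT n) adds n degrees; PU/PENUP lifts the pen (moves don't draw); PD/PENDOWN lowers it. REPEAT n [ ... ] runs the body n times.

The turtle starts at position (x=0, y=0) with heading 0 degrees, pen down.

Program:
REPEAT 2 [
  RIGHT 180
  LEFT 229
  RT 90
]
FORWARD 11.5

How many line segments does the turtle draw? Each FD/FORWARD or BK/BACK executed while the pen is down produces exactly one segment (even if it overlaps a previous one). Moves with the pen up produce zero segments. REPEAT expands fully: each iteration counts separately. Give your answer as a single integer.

Executing turtle program step by step:
Start: pos=(0,0), heading=0, pen down
REPEAT 2 [
  -- iteration 1/2 --
  RT 180: heading 0 -> 180
  LT 229: heading 180 -> 49
  RT 90: heading 49 -> 319
  -- iteration 2/2 --
  RT 180: heading 319 -> 139
  LT 229: heading 139 -> 8
  RT 90: heading 8 -> 278
]
FD 11.5: (0,0) -> (1.6,-11.388) [heading=278, draw]
Final: pos=(1.6,-11.388), heading=278, 1 segment(s) drawn
Segments drawn: 1

Answer: 1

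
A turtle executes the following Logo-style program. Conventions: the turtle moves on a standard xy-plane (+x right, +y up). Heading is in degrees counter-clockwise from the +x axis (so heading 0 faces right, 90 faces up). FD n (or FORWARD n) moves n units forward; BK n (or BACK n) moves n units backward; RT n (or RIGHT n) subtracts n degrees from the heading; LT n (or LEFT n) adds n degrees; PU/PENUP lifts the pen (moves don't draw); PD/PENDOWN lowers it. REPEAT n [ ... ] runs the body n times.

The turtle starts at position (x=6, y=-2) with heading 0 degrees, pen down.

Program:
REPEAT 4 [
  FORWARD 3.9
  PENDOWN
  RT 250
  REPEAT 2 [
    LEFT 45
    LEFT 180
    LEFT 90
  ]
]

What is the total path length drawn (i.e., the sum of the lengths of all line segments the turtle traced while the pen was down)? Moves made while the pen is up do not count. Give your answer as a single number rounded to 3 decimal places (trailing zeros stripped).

Answer: 15.6

Derivation:
Executing turtle program step by step:
Start: pos=(6,-2), heading=0, pen down
REPEAT 4 [
  -- iteration 1/4 --
  FD 3.9: (6,-2) -> (9.9,-2) [heading=0, draw]
  PD: pen down
  RT 250: heading 0 -> 110
  REPEAT 2 [
    -- iteration 1/2 --
    LT 45: heading 110 -> 155
    LT 180: heading 155 -> 335
    LT 90: heading 335 -> 65
    -- iteration 2/2 --
    LT 45: heading 65 -> 110
    LT 180: heading 110 -> 290
    LT 90: heading 290 -> 20
  ]
  -- iteration 2/4 --
  FD 3.9: (9.9,-2) -> (13.565,-0.666) [heading=20, draw]
  PD: pen down
  RT 250: heading 20 -> 130
  REPEAT 2 [
    -- iteration 1/2 --
    LT 45: heading 130 -> 175
    LT 180: heading 175 -> 355
    LT 90: heading 355 -> 85
    -- iteration 2/2 --
    LT 45: heading 85 -> 130
    LT 180: heading 130 -> 310
    LT 90: heading 310 -> 40
  ]
  -- iteration 3/4 --
  FD 3.9: (13.565,-0.666) -> (16.552,1.841) [heading=40, draw]
  PD: pen down
  RT 250: heading 40 -> 150
  REPEAT 2 [
    -- iteration 1/2 --
    LT 45: heading 150 -> 195
    LT 180: heading 195 -> 15
    LT 90: heading 15 -> 105
    -- iteration 2/2 --
    LT 45: heading 105 -> 150
    LT 180: heading 150 -> 330
    LT 90: heading 330 -> 60
  ]
  -- iteration 4/4 --
  FD 3.9: (16.552,1.841) -> (18.502,5.218) [heading=60, draw]
  PD: pen down
  RT 250: heading 60 -> 170
  REPEAT 2 [
    -- iteration 1/2 --
    LT 45: heading 170 -> 215
    LT 180: heading 215 -> 35
    LT 90: heading 35 -> 125
    -- iteration 2/2 --
    LT 45: heading 125 -> 170
    LT 180: heading 170 -> 350
    LT 90: heading 350 -> 80
  ]
]
Final: pos=(18.502,5.218), heading=80, 4 segment(s) drawn

Segment lengths:
  seg 1: (6,-2) -> (9.9,-2), length = 3.9
  seg 2: (9.9,-2) -> (13.565,-0.666), length = 3.9
  seg 3: (13.565,-0.666) -> (16.552,1.841), length = 3.9
  seg 4: (16.552,1.841) -> (18.502,5.218), length = 3.9
Total = 15.6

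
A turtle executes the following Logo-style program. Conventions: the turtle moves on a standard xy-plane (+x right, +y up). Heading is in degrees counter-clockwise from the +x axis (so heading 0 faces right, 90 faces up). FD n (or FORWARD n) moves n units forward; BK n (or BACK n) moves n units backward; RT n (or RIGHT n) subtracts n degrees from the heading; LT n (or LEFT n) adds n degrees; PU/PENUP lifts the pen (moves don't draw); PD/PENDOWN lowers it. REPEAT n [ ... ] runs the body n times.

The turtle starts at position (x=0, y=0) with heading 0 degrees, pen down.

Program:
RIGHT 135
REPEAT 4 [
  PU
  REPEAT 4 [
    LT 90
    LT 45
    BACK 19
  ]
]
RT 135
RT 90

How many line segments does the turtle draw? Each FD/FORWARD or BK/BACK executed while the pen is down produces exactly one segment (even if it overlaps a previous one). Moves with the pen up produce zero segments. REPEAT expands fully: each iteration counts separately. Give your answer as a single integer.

Answer: 0

Derivation:
Executing turtle program step by step:
Start: pos=(0,0), heading=0, pen down
RT 135: heading 0 -> 225
REPEAT 4 [
  -- iteration 1/4 --
  PU: pen up
  REPEAT 4 [
    -- iteration 1/4 --
    LT 90: heading 225 -> 315
    LT 45: heading 315 -> 0
    BK 19: (0,0) -> (-19,0) [heading=0, move]
    -- iteration 2/4 --
    LT 90: heading 0 -> 90
    LT 45: heading 90 -> 135
    BK 19: (-19,0) -> (-5.565,-13.435) [heading=135, move]
    -- iteration 3/4 --
    LT 90: heading 135 -> 225
    LT 45: heading 225 -> 270
    BK 19: (-5.565,-13.435) -> (-5.565,5.565) [heading=270, move]
    -- iteration 4/4 --
    LT 90: heading 270 -> 0
    LT 45: heading 0 -> 45
    BK 19: (-5.565,5.565) -> (-19,-7.87) [heading=45, move]
  ]
  -- iteration 2/4 --
  PU: pen up
  REPEAT 4 [
    -- iteration 1/4 --
    LT 90: heading 45 -> 135
    LT 45: heading 135 -> 180
    BK 19: (-19,-7.87) -> (0,-7.87) [heading=180, move]
    -- iteration 2/4 --
    LT 90: heading 180 -> 270
    LT 45: heading 270 -> 315
    BK 19: (0,-7.87) -> (-13.435,5.565) [heading=315, move]
    -- iteration 3/4 --
    LT 90: heading 315 -> 45
    LT 45: heading 45 -> 90
    BK 19: (-13.435,5.565) -> (-13.435,-13.435) [heading=90, move]
    -- iteration 4/4 --
    LT 90: heading 90 -> 180
    LT 45: heading 180 -> 225
    BK 19: (-13.435,-13.435) -> (0,0) [heading=225, move]
  ]
  -- iteration 3/4 --
  PU: pen up
  REPEAT 4 [
    -- iteration 1/4 --
    LT 90: heading 225 -> 315
    LT 45: heading 315 -> 0
    BK 19: (0,0) -> (-19,0) [heading=0, move]
    -- iteration 2/4 --
    LT 90: heading 0 -> 90
    LT 45: heading 90 -> 135
    BK 19: (-19,0) -> (-5.565,-13.435) [heading=135, move]
    -- iteration 3/4 --
    LT 90: heading 135 -> 225
    LT 45: heading 225 -> 270
    BK 19: (-5.565,-13.435) -> (-5.565,5.565) [heading=270, move]
    -- iteration 4/4 --
    LT 90: heading 270 -> 0
    LT 45: heading 0 -> 45
    BK 19: (-5.565,5.565) -> (-19,-7.87) [heading=45, move]
  ]
  -- iteration 4/4 --
  PU: pen up
  REPEAT 4 [
    -- iteration 1/4 --
    LT 90: heading 45 -> 135
    LT 45: heading 135 -> 180
    BK 19: (-19,-7.87) -> (0,-7.87) [heading=180, move]
    -- iteration 2/4 --
    LT 90: heading 180 -> 270
    LT 45: heading 270 -> 315
    BK 19: (0,-7.87) -> (-13.435,5.565) [heading=315, move]
    -- iteration 3/4 --
    LT 90: heading 315 -> 45
    LT 45: heading 45 -> 90
    BK 19: (-13.435,5.565) -> (-13.435,-13.435) [heading=90, move]
    -- iteration 4/4 --
    LT 90: heading 90 -> 180
    LT 45: heading 180 -> 225
    BK 19: (-13.435,-13.435) -> (0,0) [heading=225, move]
  ]
]
RT 135: heading 225 -> 90
RT 90: heading 90 -> 0
Final: pos=(0,0), heading=0, 0 segment(s) drawn
Segments drawn: 0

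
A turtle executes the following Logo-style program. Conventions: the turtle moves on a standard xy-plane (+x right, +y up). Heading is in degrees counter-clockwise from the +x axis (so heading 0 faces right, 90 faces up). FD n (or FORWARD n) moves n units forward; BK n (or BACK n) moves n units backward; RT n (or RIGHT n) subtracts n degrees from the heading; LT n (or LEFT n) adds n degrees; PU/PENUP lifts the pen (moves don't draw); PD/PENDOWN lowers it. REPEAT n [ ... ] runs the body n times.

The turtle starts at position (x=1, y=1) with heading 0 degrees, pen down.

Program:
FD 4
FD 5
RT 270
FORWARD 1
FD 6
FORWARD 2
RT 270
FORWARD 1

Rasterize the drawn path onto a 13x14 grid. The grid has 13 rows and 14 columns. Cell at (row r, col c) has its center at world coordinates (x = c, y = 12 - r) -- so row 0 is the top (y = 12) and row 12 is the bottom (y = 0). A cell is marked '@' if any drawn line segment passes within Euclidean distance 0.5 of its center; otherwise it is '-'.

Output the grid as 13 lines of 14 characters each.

Segment 0: (1,1) -> (5,1)
Segment 1: (5,1) -> (10,1)
Segment 2: (10,1) -> (10,2)
Segment 3: (10,2) -> (10,8)
Segment 4: (10,8) -> (10,10)
Segment 5: (10,10) -> (9,10)

Answer: --------------
--------------
---------@@---
----------@---
----------@---
----------@---
----------@---
----------@---
----------@---
----------@---
----------@---
-@@@@@@@@@@---
--------------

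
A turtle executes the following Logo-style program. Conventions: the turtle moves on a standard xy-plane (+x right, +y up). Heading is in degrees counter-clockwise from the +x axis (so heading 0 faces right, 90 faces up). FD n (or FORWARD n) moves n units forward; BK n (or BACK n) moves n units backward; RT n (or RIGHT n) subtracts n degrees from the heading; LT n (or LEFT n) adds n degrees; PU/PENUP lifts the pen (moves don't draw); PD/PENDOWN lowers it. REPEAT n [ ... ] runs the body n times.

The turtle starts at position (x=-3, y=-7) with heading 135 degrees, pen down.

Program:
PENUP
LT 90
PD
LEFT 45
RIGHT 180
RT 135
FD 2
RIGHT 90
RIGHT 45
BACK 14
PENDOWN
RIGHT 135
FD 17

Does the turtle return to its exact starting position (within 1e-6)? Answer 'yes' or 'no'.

Answer: no

Derivation:
Executing turtle program step by step:
Start: pos=(-3,-7), heading=135, pen down
PU: pen up
LT 90: heading 135 -> 225
PD: pen down
LT 45: heading 225 -> 270
RT 180: heading 270 -> 90
RT 135: heading 90 -> 315
FD 2: (-3,-7) -> (-1.586,-8.414) [heading=315, draw]
RT 90: heading 315 -> 225
RT 45: heading 225 -> 180
BK 14: (-1.586,-8.414) -> (12.414,-8.414) [heading=180, draw]
PD: pen down
RT 135: heading 180 -> 45
FD 17: (12.414,-8.414) -> (24.435,3.607) [heading=45, draw]
Final: pos=(24.435,3.607), heading=45, 3 segment(s) drawn

Start position: (-3, -7)
Final position: (24.435, 3.607)
Distance = 29.414; >= 1e-6 -> NOT closed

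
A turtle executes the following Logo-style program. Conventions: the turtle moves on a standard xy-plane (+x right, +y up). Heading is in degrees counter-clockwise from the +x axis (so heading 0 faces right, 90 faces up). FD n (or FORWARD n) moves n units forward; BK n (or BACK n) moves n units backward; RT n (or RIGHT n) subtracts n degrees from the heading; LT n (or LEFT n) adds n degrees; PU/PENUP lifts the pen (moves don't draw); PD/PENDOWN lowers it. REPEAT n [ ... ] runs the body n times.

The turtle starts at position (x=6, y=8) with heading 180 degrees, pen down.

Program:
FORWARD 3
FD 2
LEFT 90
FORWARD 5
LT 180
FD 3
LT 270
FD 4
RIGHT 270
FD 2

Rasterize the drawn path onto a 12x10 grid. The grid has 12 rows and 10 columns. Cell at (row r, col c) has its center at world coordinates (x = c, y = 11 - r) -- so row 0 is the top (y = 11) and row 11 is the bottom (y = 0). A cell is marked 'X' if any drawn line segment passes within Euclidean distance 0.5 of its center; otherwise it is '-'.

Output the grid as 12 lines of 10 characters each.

Segment 0: (6,8) -> (3,8)
Segment 1: (3,8) -> (1,8)
Segment 2: (1,8) -> (1,3)
Segment 3: (1,3) -> (1,6)
Segment 4: (1,6) -> (5,6)
Segment 5: (5,6) -> (5,8)

Answer: ----------
----------
----------
-XXXXXX---
-X---X----
-XXXXX----
-X--------
-X--------
-X--------
----------
----------
----------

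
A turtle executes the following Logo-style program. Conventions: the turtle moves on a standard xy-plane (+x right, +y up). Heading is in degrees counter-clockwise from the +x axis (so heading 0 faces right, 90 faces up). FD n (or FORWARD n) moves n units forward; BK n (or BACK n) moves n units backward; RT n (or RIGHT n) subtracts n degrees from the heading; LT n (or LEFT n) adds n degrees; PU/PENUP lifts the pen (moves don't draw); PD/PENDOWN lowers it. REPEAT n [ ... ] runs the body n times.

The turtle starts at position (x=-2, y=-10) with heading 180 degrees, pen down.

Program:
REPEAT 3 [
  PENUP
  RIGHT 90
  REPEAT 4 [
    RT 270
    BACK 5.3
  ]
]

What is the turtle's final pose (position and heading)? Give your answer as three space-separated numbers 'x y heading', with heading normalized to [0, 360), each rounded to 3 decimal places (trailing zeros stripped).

Answer: -2 -10 270

Derivation:
Executing turtle program step by step:
Start: pos=(-2,-10), heading=180, pen down
REPEAT 3 [
  -- iteration 1/3 --
  PU: pen up
  RT 90: heading 180 -> 90
  REPEAT 4 [
    -- iteration 1/4 --
    RT 270: heading 90 -> 180
    BK 5.3: (-2,-10) -> (3.3,-10) [heading=180, move]
    -- iteration 2/4 --
    RT 270: heading 180 -> 270
    BK 5.3: (3.3,-10) -> (3.3,-4.7) [heading=270, move]
    -- iteration 3/4 --
    RT 270: heading 270 -> 0
    BK 5.3: (3.3,-4.7) -> (-2,-4.7) [heading=0, move]
    -- iteration 4/4 --
    RT 270: heading 0 -> 90
    BK 5.3: (-2,-4.7) -> (-2,-10) [heading=90, move]
  ]
  -- iteration 2/3 --
  PU: pen up
  RT 90: heading 90 -> 0
  REPEAT 4 [
    -- iteration 1/4 --
    RT 270: heading 0 -> 90
    BK 5.3: (-2,-10) -> (-2,-15.3) [heading=90, move]
    -- iteration 2/4 --
    RT 270: heading 90 -> 180
    BK 5.3: (-2,-15.3) -> (3.3,-15.3) [heading=180, move]
    -- iteration 3/4 --
    RT 270: heading 180 -> 270
    BK 5.3: (3.3,-15.3) -> (3.3,-10) [heading=270, move]
    -- iteration 4/4 --
    RT 270: heading 270 -> 0
    BK 5.3: (3.3,-10) -> (-2,-10) [heading=0, move]
  ]
  -- iteration 3/3 --
  PU: pen up
  RT 90: heading 0 -> 270
  REPEAT 4 [
    -- iteration 1/4 --
    RT 270: heading 270 -> 0
    BK 5.3: (-2,-10) -> (-7.3,-10) [heading=0, move]
    -- iteration 2/4 --
    RT 270: heading 0 -> 90
    BK 5.3: (-7.3,-10) -> (-7.3,-15.3) [heading=90, move]
    -- iteration 3/4 --
    RT 270: heading 90 -> 180
    BK 5.3: (-7.3,-15.3) -> (-2,-15.3) [heading=180, move]
    -- iteration 4/4 --
    RT 270: heading 180 -> 270
    BK 5.3: (-2,-15.3) -> (-2,-10) [heading=270, move]
  ]
]
Final: pos=(-2,-10), heading=270, 0 segment(s) drawn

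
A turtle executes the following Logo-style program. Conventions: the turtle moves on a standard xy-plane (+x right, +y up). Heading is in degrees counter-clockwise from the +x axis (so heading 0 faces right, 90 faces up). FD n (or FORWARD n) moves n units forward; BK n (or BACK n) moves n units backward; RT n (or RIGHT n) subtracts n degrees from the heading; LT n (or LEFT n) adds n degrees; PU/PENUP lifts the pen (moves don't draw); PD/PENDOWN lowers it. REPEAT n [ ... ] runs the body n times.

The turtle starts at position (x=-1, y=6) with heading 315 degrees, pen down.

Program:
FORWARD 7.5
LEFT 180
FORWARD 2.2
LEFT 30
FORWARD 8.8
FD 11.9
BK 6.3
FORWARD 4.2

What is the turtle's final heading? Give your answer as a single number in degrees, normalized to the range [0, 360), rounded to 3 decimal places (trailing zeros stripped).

Answer: 165

Derivation:
Executing turtle program step by step:
Start: pos=(-1,6), heading=315, pen down
FD 7.5: (-1,6) -> (4.303,0.697) [heading=315, draw]
LT 180: heading 315 -> 135
FD 2.2: (4.303,0.697) -> (2.748,2.252) [heading=135, draw]
LT 30: heading 135 -> 165
FD 8.8: (2.748,2.252) -> (-5.752,4.53) [heading=165, draw]
FD 11.9: (-5.752,4.53) -> (-17.247,7.61) [heading=165, draw]
BK 6.3: (-17.247,7.61) -> (-11.162,5.979) [heading=165, draw]
FD 4.2: (-11.162,5.979) -> (-15.219,7.066) [heading=165, draw]
Final: pos=(-15.219,7.066), heading=165, 6 segment(s) drawn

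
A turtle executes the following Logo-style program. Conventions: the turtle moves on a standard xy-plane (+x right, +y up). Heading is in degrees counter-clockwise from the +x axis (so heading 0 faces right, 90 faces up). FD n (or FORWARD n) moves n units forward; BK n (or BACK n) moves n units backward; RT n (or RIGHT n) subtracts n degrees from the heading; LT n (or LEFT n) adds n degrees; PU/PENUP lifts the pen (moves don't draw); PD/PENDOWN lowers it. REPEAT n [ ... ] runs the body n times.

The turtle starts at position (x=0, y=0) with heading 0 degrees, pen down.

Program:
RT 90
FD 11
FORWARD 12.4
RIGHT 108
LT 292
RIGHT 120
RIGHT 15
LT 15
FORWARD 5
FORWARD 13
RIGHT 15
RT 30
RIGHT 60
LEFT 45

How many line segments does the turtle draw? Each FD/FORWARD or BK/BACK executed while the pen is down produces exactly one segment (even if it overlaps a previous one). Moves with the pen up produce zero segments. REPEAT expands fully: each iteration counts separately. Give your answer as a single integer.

Executing turtle program step by step:
Start: pos=(0,0), heading=0, pen down
RT 90: heading 0 -> 270
FD 11: (0,0) -> (0,-11) [heading=270, draw]
FD 12.4: (0,-11) -> (0,-23.4) [heading=270, draw]
RT 108: heading 270 -> 162
LT 292: heading 162 -> 94
RT 120: heading 94 -> 334
RT 15: heading 334 -> 319
LT 15: heading 319 -> 334
FD 5: (0,-23.4) -> (4.494,-25.592) [heading=334, draw]
FD 13: (4.494,-25.592) -> (16.178,-31.291) [heading=334, draw]
RT 15: heading 334 -> 319
RT 30: heading 319 -> 289
RT 60: heading 289 -> 229
LT 45: heading 229 -> 274
Final: pos=(16.178,-31.291), heading=274, 4 segment(s) drawn
Segments drawn: 4

Answer: 4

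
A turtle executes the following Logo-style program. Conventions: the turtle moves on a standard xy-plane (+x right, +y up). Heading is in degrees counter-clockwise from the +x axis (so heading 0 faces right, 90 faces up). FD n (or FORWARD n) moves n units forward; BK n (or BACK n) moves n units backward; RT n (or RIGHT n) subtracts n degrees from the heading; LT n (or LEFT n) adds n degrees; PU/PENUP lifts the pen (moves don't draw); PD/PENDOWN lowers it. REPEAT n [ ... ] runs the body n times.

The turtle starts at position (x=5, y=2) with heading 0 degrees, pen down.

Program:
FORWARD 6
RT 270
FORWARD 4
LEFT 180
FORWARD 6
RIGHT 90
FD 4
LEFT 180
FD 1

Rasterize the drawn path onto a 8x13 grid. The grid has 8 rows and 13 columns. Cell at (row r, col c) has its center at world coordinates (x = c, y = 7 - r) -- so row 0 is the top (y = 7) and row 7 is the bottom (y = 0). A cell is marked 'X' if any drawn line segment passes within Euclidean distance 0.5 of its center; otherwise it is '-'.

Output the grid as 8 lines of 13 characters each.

Answer: -------------
-----------X-
-----------X-
-----------X-
-----------X-
-----XXXXXXX-
-----------X-
-------XXXXX-

Derivation:
Segment 0: (5,2) -> (11,2)
Segment 1: (11,2) -> (11,6)
Segment 2: (11,6) -> (11,0)
Segment 3: (11,0) -> (7,-0)
Segment 4: (7,-0) -> (8,-0)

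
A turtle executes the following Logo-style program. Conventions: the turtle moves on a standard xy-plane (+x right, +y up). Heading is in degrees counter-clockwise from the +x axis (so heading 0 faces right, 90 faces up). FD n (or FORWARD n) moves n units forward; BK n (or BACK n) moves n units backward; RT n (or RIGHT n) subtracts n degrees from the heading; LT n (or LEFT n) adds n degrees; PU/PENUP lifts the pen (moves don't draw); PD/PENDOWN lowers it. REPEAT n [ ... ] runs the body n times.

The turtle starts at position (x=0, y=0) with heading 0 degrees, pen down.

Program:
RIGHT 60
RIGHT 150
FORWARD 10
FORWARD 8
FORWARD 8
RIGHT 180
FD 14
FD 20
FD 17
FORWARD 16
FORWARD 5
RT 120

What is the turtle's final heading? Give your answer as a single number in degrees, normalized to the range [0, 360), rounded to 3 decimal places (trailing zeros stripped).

Executing turtle program step by step:
Start: pos=(0,0), heading=0, pen down
RT 60: heading 0 -> 300
RT 150: heading 300 -> 150
FD 10: (0,0) -> (-8.66,5) [heading=150, draw]
FD 8: (-8.66,5) -> (-15.588,9) [heading=150, draw]
FD 8: (-15.588,9) -> (-22.517,13) [heading=150, draw]
RT 180: heading 150 -> 330
FD 14: (-22.517,13) -> (-10.392,6) [heading=330, draw]
FD 20: (-10.392,6) -> (6.928,-4) [heading=330, draw]
FD 17: (6.928,-4) -> (21.651,-12.5) [heading=330, draw]
FD 16: (21.651,-12.5) -> (35.507,-20.5) [heading=330, draw]
FD 5: (35.507,-20.5) -> (39.837,-23) [heading=330, draw]
RT 120: heading 330 -> 210
Final: pos=(39.837,-23), heading=210, 8 segment(s) drawn

Answer: 210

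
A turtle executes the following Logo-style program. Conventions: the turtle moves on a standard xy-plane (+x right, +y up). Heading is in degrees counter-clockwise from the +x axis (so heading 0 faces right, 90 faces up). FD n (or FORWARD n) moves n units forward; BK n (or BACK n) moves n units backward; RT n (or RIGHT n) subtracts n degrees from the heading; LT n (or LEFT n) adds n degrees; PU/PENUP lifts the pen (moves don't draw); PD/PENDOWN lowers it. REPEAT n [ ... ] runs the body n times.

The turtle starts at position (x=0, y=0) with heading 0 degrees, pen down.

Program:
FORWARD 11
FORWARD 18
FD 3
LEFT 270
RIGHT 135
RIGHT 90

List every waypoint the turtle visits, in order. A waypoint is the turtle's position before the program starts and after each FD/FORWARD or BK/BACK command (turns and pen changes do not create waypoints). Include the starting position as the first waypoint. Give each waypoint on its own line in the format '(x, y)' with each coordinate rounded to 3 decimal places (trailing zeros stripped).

Executing turtle program step by step:
Start: pos=(0,0), heading=0, pen down
FD 11: (0,0) -> (11,0) [heading=0, draw]
FD 18: (11,0) -> (29,0) [heading=0, draw]
FD 3: (29,0) -> (32,0) [heading=0, draw]
LT 270: heading 0 -> 270
RT 135: heading 270 -> 135
RT 90: heading 135 -> 45
Final: pos=(32,0), heading=45, 3 segment(s) drawn
Waypoints (4 total):
(0, 0)
(11, 0)
(29, 0)
(32, 0)

Answer: (0, 0)
(11, 0)
(29, 0)
(32, 0)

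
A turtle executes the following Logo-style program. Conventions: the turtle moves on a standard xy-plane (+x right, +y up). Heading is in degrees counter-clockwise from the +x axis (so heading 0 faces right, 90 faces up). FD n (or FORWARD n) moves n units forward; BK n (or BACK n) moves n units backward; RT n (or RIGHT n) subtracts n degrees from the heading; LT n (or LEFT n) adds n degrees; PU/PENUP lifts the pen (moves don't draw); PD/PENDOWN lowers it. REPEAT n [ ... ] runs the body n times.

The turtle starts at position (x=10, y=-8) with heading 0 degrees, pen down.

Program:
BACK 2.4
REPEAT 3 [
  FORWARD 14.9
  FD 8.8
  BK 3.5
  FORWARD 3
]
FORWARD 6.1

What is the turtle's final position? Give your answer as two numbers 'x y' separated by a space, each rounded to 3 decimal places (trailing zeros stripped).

Executing turtle program step by step:
Start: pos=(10,-8), heading=0, pen down
BK 2.4: (10,-8) -> (7.6,-8) [heading=0, draw]
REPEAT 3 [
  -- iteration 1/3 --
  FD 14.9: (7.6,-8) -> (22.5,-8) [heading=0, draw]
  FD 8.8: (22.5,-8) -> (31.3,-8) [heading=0, draw]
  BK 3.5: (31.3,-8) -> (27.8,-8) [heading=0, draw]
  FD 3: (27.8,-8) -> (30.8,-8) [heading=0, draw]
  -- iteration 2/3 --
  FD 14.9: (30.8,-8) -> (45.7,-8) [heading=0, draw]
  FD 8.8: (45.7,-8) -> (54.5,-8) [heading=0, draw]
  BK 3.5: (54.5,-8) -> (51,-8) [heading=0, draw]
  FD 3: (51,-8) -> (54,-8) [heading=0, draw]
  -- iteration 3/3 --
  FD 14.9: (54,-8) -> (68.9,-8) [heading=0, draw]
  FD 8.8: (68.9,-8) -> (77.7,-8) [heading=0, draw]
  BK 3.5: (77.7,-8) -> (74.2,-8) [heading=0, draw]
  FD 3: (74.2,-8) -> (77.2,-8) [heading=0, draw]
]
FD 6.1: (77.2,-8) -> (83.3,-8) [heading=0, draw]
Final: pos=(83.3,-8), heading=0, 14 segment(s) drawn

Answer: 83.3 -8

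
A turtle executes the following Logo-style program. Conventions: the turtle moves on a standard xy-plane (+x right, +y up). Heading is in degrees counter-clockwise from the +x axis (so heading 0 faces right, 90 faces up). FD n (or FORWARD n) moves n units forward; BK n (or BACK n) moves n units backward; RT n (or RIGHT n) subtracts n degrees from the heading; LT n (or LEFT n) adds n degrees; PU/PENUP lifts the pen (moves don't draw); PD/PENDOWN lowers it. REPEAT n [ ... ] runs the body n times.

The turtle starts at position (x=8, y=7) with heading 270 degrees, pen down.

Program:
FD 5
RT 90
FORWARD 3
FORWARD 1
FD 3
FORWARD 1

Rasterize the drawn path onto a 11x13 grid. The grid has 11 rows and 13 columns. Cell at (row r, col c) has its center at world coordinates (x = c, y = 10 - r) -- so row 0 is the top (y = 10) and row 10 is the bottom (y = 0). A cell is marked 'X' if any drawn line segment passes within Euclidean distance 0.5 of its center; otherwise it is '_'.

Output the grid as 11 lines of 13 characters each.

Answer: _____________
_____________
_____________
________X____
________X____
________X____
________X____
________X____
XXXXXXXXX____
_____________
_____________

Derivation:
Segment 0: (8,7) -> (8,2)
Segment 1: (8,2) -> (5,2)
Segment 2: (5,2) -> (4,2)
Segment 3: (4,2) -> (1,2)
Segment 4: (1,2) -> (-0,2)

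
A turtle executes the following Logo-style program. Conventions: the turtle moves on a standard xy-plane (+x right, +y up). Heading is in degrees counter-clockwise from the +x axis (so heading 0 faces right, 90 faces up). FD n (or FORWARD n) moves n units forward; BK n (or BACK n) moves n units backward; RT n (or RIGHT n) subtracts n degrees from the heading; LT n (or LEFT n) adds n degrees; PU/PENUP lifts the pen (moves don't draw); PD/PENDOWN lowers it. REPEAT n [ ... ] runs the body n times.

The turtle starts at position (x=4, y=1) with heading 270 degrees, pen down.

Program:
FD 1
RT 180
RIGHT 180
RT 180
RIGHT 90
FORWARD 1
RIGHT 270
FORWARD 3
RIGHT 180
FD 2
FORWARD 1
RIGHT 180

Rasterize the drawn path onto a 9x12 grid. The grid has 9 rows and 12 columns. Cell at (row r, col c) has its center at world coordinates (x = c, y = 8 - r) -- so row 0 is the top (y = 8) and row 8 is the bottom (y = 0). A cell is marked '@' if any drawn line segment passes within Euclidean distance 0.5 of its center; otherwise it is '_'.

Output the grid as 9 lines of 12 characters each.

Answer: ____________
____________
____________
____________
____________
_____@______
_____@______
____@@______
____@@______

Derivation:
Segment 0: (4,1) -> (4,0)
Segment 1: (4,0) -> (5,0)
Segment 2: (5,0) -> (5,3)
Segment 3: (5,3) -> (5,1)
Segment 4: (5,1) -> (5,0)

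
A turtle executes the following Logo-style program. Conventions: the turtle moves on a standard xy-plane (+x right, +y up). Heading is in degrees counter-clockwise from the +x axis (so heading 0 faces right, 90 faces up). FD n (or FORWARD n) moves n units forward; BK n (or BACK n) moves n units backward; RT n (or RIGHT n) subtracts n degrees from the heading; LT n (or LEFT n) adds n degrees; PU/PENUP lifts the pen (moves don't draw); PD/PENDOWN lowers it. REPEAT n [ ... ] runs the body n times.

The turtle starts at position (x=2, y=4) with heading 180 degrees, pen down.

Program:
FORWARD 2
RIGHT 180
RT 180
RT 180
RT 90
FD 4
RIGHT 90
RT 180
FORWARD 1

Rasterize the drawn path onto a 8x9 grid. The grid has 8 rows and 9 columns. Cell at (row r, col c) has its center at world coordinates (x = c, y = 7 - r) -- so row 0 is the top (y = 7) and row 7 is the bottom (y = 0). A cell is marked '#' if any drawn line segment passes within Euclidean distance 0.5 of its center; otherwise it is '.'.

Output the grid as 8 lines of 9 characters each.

Answer: .........
.........
.........
###......
#........
#........
#........
##.......

Derivation:
Segment 0: (2,4) -> (0,4)
Segment 1: (0,4) -> (0,0)
Segment 2: (0,0) -> (1,0)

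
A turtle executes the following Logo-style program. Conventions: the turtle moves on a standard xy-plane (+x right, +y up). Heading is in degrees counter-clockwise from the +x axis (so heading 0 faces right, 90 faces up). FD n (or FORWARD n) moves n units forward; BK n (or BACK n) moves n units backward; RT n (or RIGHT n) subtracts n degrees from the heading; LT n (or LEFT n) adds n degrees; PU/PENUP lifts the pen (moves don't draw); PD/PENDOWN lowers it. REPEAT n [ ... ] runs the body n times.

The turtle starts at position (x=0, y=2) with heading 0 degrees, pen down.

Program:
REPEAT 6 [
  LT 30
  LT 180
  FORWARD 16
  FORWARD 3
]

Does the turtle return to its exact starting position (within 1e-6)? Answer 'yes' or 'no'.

Answer: no

Derivation:
Executing turtle program step by step:
Start: pos=(0,2), heading=0, pen down
REPEAT 6 [
  -- iteration 1/6 --
  LT 30: heading 0 -> 30
  LT 180: heading 30 -> 210
  FD 16: (0,2) -> (-13.856,-6) [heading=210, draw]
  FD 3: (-13.856,-6) -> (-16.454,-7.5) [heading=210, draw]
  -- iteration 2/6 --
  LT 30: heading 210 -> 240
  LT 180: heading 240 -> 60
  FD 16: (-16.454,-7.5) -> (-8.454,6.356) [heading=60, draw]
  FD 3: (-8.454,6.356) -> (-6.954,8.954) [heading=60, draw]
  -- iteration 3/6 --
  LT 30: heading 60 -> 90
  LT 180: heading 90 -> 270
  FD 16: (-6.954,8.954) -> (-6.954,-7.046) [heading=270, draw]
  FD 3: (-6.954,-7.046) -> (-6.954,-10.046) [heading=270, draw]
  -- iteration 4/6 --
  LT 30: heading 270 -> 300
  LT 180: heading 300 -> 120
  FD 16: (-6.954,-10.046) -> (-14.954,3.811) [heading=120, draw]
  FD 3: (-14.954,3.811) -> (-16.454,6.409) [heading=120, draw]
  -- iteration 5/6 --
  LT 30: heading 120 -> 150
  LT 180: heading 150 -> 330
  FD 16: (-16.454,6.409) -> (-2.598,-1.591) [heading=330, draw]
  FD 3: (-2.598,-1.591) -> (0,-3.091) [heading=330, draw]
  -- iteration 6/6 --
  LT 30: heading 330 -> 0
  LT 180: heading 0 -> 180
  FD 16: (0,-3.091) -> (-16,-3.091) [heading=180, draw]
  FD 3: (-16,-3.091) -> (-19,-3.091) [heading=180, draw]
]
Final: pos=(-19,-3.091), heading=180, 12 segment(s) drawn

Start position: (0, 2)
Final position: (-19, -3.091)
Distance = 19.67; >= 1e-6 -> NOT closed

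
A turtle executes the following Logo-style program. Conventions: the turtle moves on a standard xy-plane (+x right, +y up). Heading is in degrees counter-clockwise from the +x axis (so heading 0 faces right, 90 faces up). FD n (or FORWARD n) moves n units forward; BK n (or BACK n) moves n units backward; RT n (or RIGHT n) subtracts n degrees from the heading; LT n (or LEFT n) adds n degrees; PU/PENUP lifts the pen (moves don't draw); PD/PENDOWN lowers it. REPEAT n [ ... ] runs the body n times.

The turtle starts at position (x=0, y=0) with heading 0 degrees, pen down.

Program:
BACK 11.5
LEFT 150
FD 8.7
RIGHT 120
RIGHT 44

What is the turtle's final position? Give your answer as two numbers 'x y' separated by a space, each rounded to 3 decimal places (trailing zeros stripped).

Answer: -19.034 4.35

Derivation:
Executing turtle program step by step:
Start: pos=(0,0), heading=0, pen down
BK 11.5: (0,0) -> (-11.5,0) [heading=0, draw]
LT 150: heading 0 -> 150
FD 8.7: (-11.5,0) -> (-19.034,4.35) [heading=150, draw]
RT 120: heading 150 -> 30
RT 44: heading 30 -> 346
Final: pos=(-19.034,4.35), heading=346, 2 segment(s) drawn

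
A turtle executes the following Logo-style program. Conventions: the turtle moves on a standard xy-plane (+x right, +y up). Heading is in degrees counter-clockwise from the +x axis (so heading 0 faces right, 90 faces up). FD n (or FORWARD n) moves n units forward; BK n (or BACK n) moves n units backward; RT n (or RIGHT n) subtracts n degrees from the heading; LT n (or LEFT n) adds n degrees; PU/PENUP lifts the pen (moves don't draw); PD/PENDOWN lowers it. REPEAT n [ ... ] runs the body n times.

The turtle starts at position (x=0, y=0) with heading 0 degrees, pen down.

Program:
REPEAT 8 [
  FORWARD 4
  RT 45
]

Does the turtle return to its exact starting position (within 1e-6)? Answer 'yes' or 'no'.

Answer: yes

Derivation:
Executing turtle program step by step:
Start: pos=(0,0), heading=0, pen down
REPEAT 8 [
  -- iteration 1/8 --
  FD 4: (0,0) -> (4,0) [heading=0, draw]
  RT 45: heading 0 -> 315
  -- iteration 2/8 --
  FD 4: (4,0) -> (6.828,-2.828) [heading=315, draw]
  RT 45: heading 315 -> 270
  -- iteration 3/8 --
  FD 4: (6.828,-2.828) -> (6.828,-6.828) [heading=270, draw]
  RT 45: heading 270 -> 225
  -- iteration 4/8 --
  FD 4: (6.828,-6.828) -> (4,-9.657) [heading=225, draw]
  RT 45: heading 225 -> 180
  -- iteration 5/8 --
  FD 4: (4,-9.657) -> (0,-9.657) [heading=180, draw]
  RT 45: heading 180 -> 135
  -- iteration 6/8 --
  FD 4: (0,-9.657) -> (-2.828,-6.828) [heading=135, draw]
  RT 45: heading 135 -> 90
  -- iteration 7/8 --
  FD 4: (-2.828,-6.828) -> (-2.828,-2.828) [heading=90, draw]
  RT 45: heading 90 -> 45
  -- iteration 8/8 --
  FD 4: (-2.828,-2.828) -> (0,0) [heading=45, draw]
  RT 45: heading 45 -> 0
]
Final: pos=(0,0), heading=0, 8 segment(s) drawn

Start position: (0, 0)
Final position: (0, 0)
Distance = 0; < 1e-6 -> CLOSED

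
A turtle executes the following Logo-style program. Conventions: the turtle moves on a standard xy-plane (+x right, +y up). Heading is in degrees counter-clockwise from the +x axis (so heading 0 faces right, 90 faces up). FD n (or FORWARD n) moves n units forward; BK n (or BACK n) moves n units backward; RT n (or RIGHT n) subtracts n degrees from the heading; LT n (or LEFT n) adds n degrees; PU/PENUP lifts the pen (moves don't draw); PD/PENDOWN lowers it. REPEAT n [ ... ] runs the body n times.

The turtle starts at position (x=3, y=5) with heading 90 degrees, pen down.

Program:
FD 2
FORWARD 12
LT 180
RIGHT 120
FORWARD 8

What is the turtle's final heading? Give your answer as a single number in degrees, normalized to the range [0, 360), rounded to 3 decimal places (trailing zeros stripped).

Executing turtle program step by step:
Start: pos=(3,5), heading=90, pen down
FD 2: (3,5) -> (3,7) [heading=90, draw]
FD 12: (3,7) -> (3,19) [heading=90, draw]
LT 180: heading 90 -> 270
RT 120: heading 270 -> 150
FD 8: (3,19) -> (-3.928,23) [heading=150, draw]
Final: pos=(-3.928,23), heading=150, 3 segment(s) drawn

Answer: 150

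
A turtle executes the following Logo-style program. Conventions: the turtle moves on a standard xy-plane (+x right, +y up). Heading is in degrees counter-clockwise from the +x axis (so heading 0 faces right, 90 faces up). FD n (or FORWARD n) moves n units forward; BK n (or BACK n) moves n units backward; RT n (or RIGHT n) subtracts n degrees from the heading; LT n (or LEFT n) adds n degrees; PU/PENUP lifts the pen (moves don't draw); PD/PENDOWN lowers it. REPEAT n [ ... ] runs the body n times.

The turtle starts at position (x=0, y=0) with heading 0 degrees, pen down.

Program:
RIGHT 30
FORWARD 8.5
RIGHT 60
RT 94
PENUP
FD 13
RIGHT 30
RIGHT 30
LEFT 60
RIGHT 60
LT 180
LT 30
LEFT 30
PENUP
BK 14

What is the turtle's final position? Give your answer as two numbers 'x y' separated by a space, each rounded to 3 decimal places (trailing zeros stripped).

Answer: -19.573 -2.367

Derivation:
Executing turtle program step by step:
Start: pos=(0,0), heading=0, pen down
RT 30: heading 0 -> 330
FD 8.5: (0,0) -> (7.361,-4.25) [heading=330, draw]
RT 60: heading 330 -> 270
RT 94: heading 270 -> 176
PU: pen up
FD 13: (7.361,-4.25) -> (-5.607,-3.343) [heading=176, move]
RT 30: heading 176 -> 146
RT 30: heading 146 -> 116
LT 60: heading 116 -> 176
RT 60: heading 176 -> 116
LT 180: heading 116 -> 296
LT 30: heading 296 -> 326
LT 30: heading 326 -> 356
PU: pen up
BK 14: (-5.607,-3.343) -> (-19.573,-2.367) [heading=356, move]
Final: pos=(-19.573,-2.367), heading=356, 1 segment(s) drawn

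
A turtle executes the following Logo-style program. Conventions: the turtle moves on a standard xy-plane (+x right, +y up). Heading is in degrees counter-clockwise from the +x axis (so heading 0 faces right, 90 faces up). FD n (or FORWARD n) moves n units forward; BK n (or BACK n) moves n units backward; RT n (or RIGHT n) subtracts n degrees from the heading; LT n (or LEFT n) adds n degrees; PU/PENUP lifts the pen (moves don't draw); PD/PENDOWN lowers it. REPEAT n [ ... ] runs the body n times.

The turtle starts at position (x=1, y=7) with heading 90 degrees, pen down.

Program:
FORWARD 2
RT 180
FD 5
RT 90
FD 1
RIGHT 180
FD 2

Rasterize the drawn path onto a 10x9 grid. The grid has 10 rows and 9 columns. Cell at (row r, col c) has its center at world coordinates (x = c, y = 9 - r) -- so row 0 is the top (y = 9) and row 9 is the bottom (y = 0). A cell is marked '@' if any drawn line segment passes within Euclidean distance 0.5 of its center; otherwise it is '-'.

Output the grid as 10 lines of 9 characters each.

Segment 0: (1,7) -> (1,9)
Segment 1: (1,9) -> (1,4)
Segment 2: (1,4) -> (0,4)
Segment 3: (0,4) -> (2,4)

Answer: -@-------
-@-------
-@-------
-@-------
-@-------
@@@------
---------
---------
---------
---------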